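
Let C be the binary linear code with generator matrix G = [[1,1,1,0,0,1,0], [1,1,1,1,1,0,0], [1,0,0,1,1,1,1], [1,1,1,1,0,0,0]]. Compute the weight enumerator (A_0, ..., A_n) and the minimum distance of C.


Weight distribution: A_0 = 1, A_1 = 1, A_2 = 2, A_3 = 2, A_4 = 5, A_5 = 5. Minimum distance d = 1.

Enumerate all 2^4 = 16 messages m ∈ F_2^4.
For each, compute codeword c = mG in F_2^7, then tally its weight.
  m = 0000 → c = 0000000, weight = 0.
  m = 1000 → c = 1110010, weight = 4.
  m = 0100 → c = 1111100, weight = 5.
  m = 1100 → c = 0001110, weight = 3.
  m = 0010 → c = 1001111, weight = 5.
  m = 1010 → c = 0111101, weight = 5.
  m = 0110 → c = 0110011, weight = 4.
  m = 1110 → c = 1000001, weight = 2.
  m = 0001 → c = 1111000, weight = 4.
  m = 1001 → c = 0001010, weight = 2.
  m = 0101 → c = 0000100, weight = 1.
  m = 1101 → c = 1110110, weight = 5.
  m = 0011 → c = 0110111, weight = 5.
  m = 1011 → c = 1000101, weight = 3.
  m = 0111 → c = 1001011, weight = 4.
  m = 1111 → c = 0111001, weight = 4.
Tally weights:
  weight 0: 1 codewords.
  weight 1: 1 codewords.
  weight 2: 2 codewords.
  weight 3: 2 codewords.
  weight 4: 5 codewords.
  weight 5: 5 codewords.
Minimum distance d = smallest w > 0 with A_w > 0 = 1.
Sanity: Σ A_w = 16 = 2^4 = 16 ✓.


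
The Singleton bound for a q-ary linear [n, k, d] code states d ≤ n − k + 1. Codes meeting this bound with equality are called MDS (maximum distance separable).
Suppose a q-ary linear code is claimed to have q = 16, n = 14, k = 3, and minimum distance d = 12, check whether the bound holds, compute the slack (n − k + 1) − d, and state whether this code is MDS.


Singleton RHS = n − k + 1 = 12, slack = 0, bound satisfied, MDS.

Singleton bound: d ≤ n − k + 1.
Here n = 14, k = 3, so n − k + 1 = 12.
Given d = 12, check d ≤ 12: YES.
Slack = (n − k + 1) − d = 0.
The code is MDS (slack = 0).
Description: the claimed parameters are [14, 3, 12]_16; such a code would be MDS (meets Singleton bound).


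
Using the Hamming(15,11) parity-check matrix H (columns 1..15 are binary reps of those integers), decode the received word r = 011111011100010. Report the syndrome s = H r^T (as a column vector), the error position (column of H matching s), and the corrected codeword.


s = (0, 0, 1, 1)^T, error position = 3, corrected codeword c = 010111011100010

Compute s = H r^T mod 2 one row at a time:
  s_1 = 1 + 1 + 1 + 0 + 0 + 0 + 1 + 0 = 4 ≡ 0 (mod 2).
  s_2 = 1 + 1 + 1 + 0 + 0 + 0 + 1 + 0 = 4 ≡ 0 (mod 2).
  s_3 = 1 + 1 + 1 + 0 + 1 + 0 + 1 + 0 = 5 ≡ 1 (mod 2).
  s_4 = 0 + 1 + 1 + 0 + 1 + 0 + 0 + 0 = 3 ≡ 1 (mod 2).
s = (0, 0, 1, 1)^T — this equals column 3 of H (binary 0011), so error is at position 3.
Correct: flip bit 3 of r = 011111011100010 to get c = 010111011100010.


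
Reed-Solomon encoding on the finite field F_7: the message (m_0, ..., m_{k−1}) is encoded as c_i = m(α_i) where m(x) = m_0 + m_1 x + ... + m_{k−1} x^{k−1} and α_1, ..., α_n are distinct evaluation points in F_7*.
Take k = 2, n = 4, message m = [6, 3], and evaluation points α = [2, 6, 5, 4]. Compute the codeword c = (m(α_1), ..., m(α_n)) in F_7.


c = [5, 3, 0, 4]

Message polynomial: m(x) = 6 + 3·x (mod 7).
For each evaluation point α_i, compute m(α_i) mod 7:
  α_1 = 2: Horner steps 3 → 5, so m(2) = 5.
  α_2 = 6: Horner steps 3 → 3, so m(6) = 3.
  α_3 = 5: Horner steps 3 → 0, so m(5) = 0.
  α_4 = 4: Horner steps 3 → 4, so m(4) = 4.
Codeword c = [5, 3, 0, 4] ∈ F_7^4.


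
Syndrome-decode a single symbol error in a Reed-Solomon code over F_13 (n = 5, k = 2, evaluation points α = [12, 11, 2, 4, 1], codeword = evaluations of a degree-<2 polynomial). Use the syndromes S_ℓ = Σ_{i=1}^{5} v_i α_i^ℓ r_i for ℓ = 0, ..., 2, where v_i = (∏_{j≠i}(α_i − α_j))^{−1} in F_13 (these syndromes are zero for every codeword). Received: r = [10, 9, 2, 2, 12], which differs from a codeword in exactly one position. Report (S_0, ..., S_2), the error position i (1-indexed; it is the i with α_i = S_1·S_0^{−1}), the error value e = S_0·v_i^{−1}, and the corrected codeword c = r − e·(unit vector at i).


S = (1, 2, 4), error at position 3, error magnitude e = 2, c = [10, 9, 0, 2, 12].

Step 1: column multipliers v_i = (∏_{j≠i}(α_i − α_j))^{−1} mod 13.
  i = 1 (α = 12): (12−11)(12−2)(12−4)(12−1) = 1·10·8·11 = 880 ≡ 9, so v_1 = 9^{−1} = 3 (mod 13).
  i = 2 (α = 11): (11−12)(11−2)(11−4)(11−1) = (−1)·9·7·10 = −630 ≡ 7, so v_2 = 7^{−1} = 2 (mod 13).
  i = 3 (α = 2): (2−12)(2−11)(2−4)(2−1) = (−10)·(−9)·(−2)·1 = −180 ≡ 2, so v_3 = 2^{−1} = 7 (mod 13).
  i = 4 (α = 4): (4−12)(4−11)(4−2)(4−1) = (−8)·(−7)·2·3 = 336 ≡ 11, so v_4 = 11^{−1} = 6 (mod 13).
  i = 5 (α = 1): (1−12)(1−11)(1−2)(1−4) = (−11)·(−10)·(−1)·(−3) = 330 ≡ 5, so v_5 = 5^{−1} = 8 (mod 13).
  v = [3, 2, 7, 6, 8].
Step 2: syndromes of r = [10, 9, 2, 2, 12] (all sums mod 13).
  S_0 = Σ v_i r_i = 3·10 + 2·9 + 7·2 + 6·2 + 8·12 = 170 ≡ 1.
  S_1 = Σ v_i α_i r_i = 3·12·10 + 2·11·9 + 7·2·2 + 6·4·2 + 8·1·12 = 730 ≡ 2.
  α_i^2 mod 13 = [1, 4, 4, 3, 1].
  S_2 = Σ v_i α_i^2 r_i = 3·1·10 + 2·4·9 + 7·4·2 + 6·3·2 + 8·1·12 = 290 ≡ 4.
  S = (1, 2, 4) ≠ 0, so r is not a codeword (an error is present).
Step 3: locate the error. For a single error e at position i, S_ℓ = v_i·e·α_i^ℓ, so α_err = S_1/S_0.
  S_0^{−1} = 1^{−1} = 1 (mod 13), so α_err = 2·1 = 2 ≡ 2 = α_3. Error position i = 3.
  Consistency check: S_2/S_1 = 4·7 = 28 ≡ 2 = α_err ✓ (single-error assumption holds).
Step 4: error magnitude e = S_0/v_3 = S_0·∏_{j≠3}(α_3 − α_j) = 1·2 = 2 ≡ 2 (mod 13).
Step 5: correct position 3: c_3 = r_3 − e = 2 − 2 ≡ 0 (mod 13). Hence c = [10, 9, 0, 2, 12].
  Check: interpolating c through the α_i gives m(x) = 11 + 1·x (degree < 2) with m(α_i) = c_i for every i, so c is indeed a codeword.


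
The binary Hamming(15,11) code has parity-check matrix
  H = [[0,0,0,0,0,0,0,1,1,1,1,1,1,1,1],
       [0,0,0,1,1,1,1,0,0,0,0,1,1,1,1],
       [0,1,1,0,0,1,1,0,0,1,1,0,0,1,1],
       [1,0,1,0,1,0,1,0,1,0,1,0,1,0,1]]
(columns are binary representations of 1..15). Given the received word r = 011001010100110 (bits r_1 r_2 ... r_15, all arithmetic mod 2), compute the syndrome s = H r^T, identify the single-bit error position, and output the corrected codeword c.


s = (0, 1, 1, 0)^T, error position = 6, corrected codeword c = 011000010100110

Compute s = H r^T mod 2 one row at a time:
  s_1 = 1 + 0 + 1 + 0 + 0 + 1 + 1 + 0 = 4 ≡ 0 (mod 2).
  s_2 = 0 + 0 + 1 + 0 + 0 + 1 + 1 + 0 = 3 ≡ 1 (mod 2).
  s_3 = 1 + 1 + 1 + 0 + 1 + 0 + 1 + 0 = 5 ≡ 1 (mod 2).
  s_4 = 0 + 1 + 0 + 0 + 0 + 0 + 1 + 0 = 2 ≡ 0 (mod 2).
s = (0, 1, 1, 0)^T — this equals column 6 of H (binary 0110), so error is at position 6.
Correct: flip bit 6 of r = 011001010100110 to get c = 011000010100110.


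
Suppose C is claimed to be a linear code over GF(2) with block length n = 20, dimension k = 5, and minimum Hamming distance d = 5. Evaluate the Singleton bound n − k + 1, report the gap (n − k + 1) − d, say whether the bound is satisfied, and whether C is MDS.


Singleton RHS = n − k + 1 = 16, slack = 11, bound satisfied, not MDS.

Singleton bound: d ≤ n − k + 1.
Here n = 20, k = 5, so n − k + 1 = 16.
Given d = 5, check d ≤ 16: YES.
Slack = (n − k + 1) − d = 11.
The code is NOT MDS (slack = 11 > 0).
Description: the claimed parameters are [20, 5, 5]_2; such a code would be non-MDS.


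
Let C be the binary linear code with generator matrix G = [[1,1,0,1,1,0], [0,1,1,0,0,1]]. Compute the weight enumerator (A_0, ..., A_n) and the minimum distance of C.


Weight distribution: A_0 = 1, A_3 = 1, A_4 = 1, A_5 = 1. Minimum distance d = 3.

Enumerate all 2^2 = 4 messages m ∈ F_2^2.
For each, compute codeword c = mG in F_2^6, then tally its weight.
  m = 00 → c = 000000, weight = 0.
  m = 10 → c = 110110, weight = 4.
  m = 01 → c = 011001, weight = 3.
  m = 11 → c = 101111, weight = 5.
Tally weights:
  weight 0: 1 codewords.
  weight 3: 1 codewords.
  weight 4: 1 codewords.
  weight 5: 1 codewords.
Minimum distance d = smallest w > 0 with A_w > 0 = 3.
Sanity: Σ A_w = 4 = 2^2 = 4 ✓.


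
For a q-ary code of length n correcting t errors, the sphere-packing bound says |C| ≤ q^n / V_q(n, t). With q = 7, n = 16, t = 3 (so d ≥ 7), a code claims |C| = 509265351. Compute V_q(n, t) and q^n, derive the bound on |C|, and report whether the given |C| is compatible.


V_q(n, t) = 125377, q^n = 33232930569601, Hamming bound = 265064011, |C| = 509265351 > bound (violated).

Step 1: Compute V_q(n, t) = Σ_{j=0}^3 C(n, j) (q−1)^j.
  j = 0: C(16,0)·(6)^0 = 1·1 = 1.
  j = 1: C(16,1)·(6)^1 = 16·6 = 96.
  j = 2: C(16,2)·(6)^2 = 120·36 = 4320.
  j = 3: C(16,3)·(6)^3 = 560·216 = 120960.
  V_q(n, t) = 1 + 96 + 4320 + 120960 = 125377.
Step 2: q^n = 7^16 = 33232930569601.
Step 3: Hamming bound ⌊q^n / V_q(n,t)⌋ = ⌊33232930569601/125377⌋ = 265064011.
Step 4: Compare |C| = 509265351 to 265064011: violated.
The claimed |C| lies above the Hamming bound, so no 7-ary code of length 16 with d ≥ 7 can have 509265351 codewords.


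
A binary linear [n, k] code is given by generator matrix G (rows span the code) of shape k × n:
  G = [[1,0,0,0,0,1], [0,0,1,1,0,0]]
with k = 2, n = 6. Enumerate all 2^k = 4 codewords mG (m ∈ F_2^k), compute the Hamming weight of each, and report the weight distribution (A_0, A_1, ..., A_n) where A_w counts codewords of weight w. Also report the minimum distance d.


Weight distribution: A_0 = 1, A_2 = 2, A_4 = 1. Minimum distance d = 2.

Enumerate all 2^2 = 4 messages m ∈ F_2^2.
For each, compute codeword c = mG in F_2^6, then tally its weight.
  m = 00 → c = 000000, weight = 0.
  m = 10 → c = 100001, weight = 2.
  m = 01 → c = 001100, weight = 2.
  m = 11 → c = 101101, weight = 4.
Tally weights:
  weight 0: 1 codewords.
  weight 2: 2 codewords.
  weight 4: 1 codewords.
Minimum distance d = smallest w > 0 with A_w > 0 = 2.
Sanity: Σ A_w = 4 = 2^2 = 4 ✓.


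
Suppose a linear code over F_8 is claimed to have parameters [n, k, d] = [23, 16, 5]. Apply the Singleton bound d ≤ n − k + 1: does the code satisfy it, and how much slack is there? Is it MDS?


Singleton RHS = n − k + 1 = 8, slack = 3, bound satisfied, not MDS.

Singleton bound: d ≤ n − k + 1.
Here n = 23, k = 16, so n − k + 1 = 8.
Given d = 5, check d ≤ 8: YES.
Slack = (n − k + 1) − d = 3.
The code is NOT MDS (slack = 3 > 0).
Description: the claimed parameters are [23, 16, 5]_8; such a code would be non-MDS.


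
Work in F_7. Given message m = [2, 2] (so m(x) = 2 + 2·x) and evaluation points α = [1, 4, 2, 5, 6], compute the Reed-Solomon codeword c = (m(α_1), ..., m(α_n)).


c = [4, 3, 6, 5, 0]

Message polynomial: m(x) = 2 + 2·x (mod 7).
For each evaluation point α_i, compute m(α_i) mod 7:
  α_1 = 1: Horner steps 2 → 4, so m(1) = 4.
  α_2 = 4: Horner steps 2 → 3, so m(4) = 3.
  α_3 = 2: Horner steps 2 → 6, so m(2) = 6.
  α_4 = 5: Horner steps 2 → 5, so m(5) = 5.
  α_5 = 6: Horner steps 2 → 0, so m(6) = 0.
Codeword c = [4, 3, 6, 5, 0] ∈ F_7^5.


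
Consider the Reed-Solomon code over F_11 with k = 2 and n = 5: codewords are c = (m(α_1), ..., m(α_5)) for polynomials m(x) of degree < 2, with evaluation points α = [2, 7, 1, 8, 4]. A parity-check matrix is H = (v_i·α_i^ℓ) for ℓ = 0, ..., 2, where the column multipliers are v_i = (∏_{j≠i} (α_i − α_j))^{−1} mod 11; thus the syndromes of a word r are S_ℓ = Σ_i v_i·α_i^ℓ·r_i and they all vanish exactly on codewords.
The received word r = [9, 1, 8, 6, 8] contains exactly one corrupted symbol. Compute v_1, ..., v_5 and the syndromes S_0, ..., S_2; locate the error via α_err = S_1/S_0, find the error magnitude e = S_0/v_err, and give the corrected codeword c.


S = (3, 3, 3), error at position 3, error magnitude e = 4, c = [9, 1, 4, 6, 8].

Step 1: column multipliers v_i = (∏_{j≠i}(α_i − α_j))^{−1} mod 11.
  i = 1 (α = 2): (2−7)(2−1)(2−8)(2−4) = (−5)·1·(−6)·(−2) = −60 ≡ 6, so v_1 = 6^{−1} = 2 (mod 11).
  i = 2 (α = 7): (7−2)(7−1)(7−8)(7−4) = 5·6·(−1)·3 = −90 ≡ 9, so v_2 = 9^{−1} = 5 (mod 11).
  i = 3 (α = 1): (1−2)(1−7)(1−8)(1−4) = (−1)·(−6)·(−7)·(−3) = 126 ≡ 5, so v_3 = 5^{−1} = 9 (mod 11).
  i = 4 (α = 8): (8−2)(8−7)(8−1)(8−4) = 6·1·7·4 = 168 ≡ 3, so v_4 = 3^{−1} = 4 (mod 11).
  i = 5 (α = 4): (4−2)(4−7)(4−1)(4−8) = 2·(−3)·3·(−4) = 72 ≡ 6, so v_5 = 6^{−1} = 2 (mod 11).
  v = [2, 5, 9, 4, 2].
Step 2: syndromes of r = [9, 1, 8, 6, 8] (all sums mod 11).
  S_0 = Σ v_i r_i = 2·9 + 5·1 + 9·8 + 4·6 + 2·8 = 135 ≡ 3.
  S_1 = Σ v_i α_i r_i = 2·2·9 + 5·7·1 + 9·1·8 + 4·8·6 + 2·4·8 = 399 ≡ 3.
  α_i^2 mod 11 = [4, 5, 1, 9, 5].
  S_2 = Σ v_i α_i^2 r_i = 2·4·9 + 5·5·1 + 9·1·8 + 4·9·6 + 2·5·8 = 465 ≡ 3.
  S = (3, 3, 3) ≠ 0, so r is not a codeword (an error is present).
Step 3: locate the error. For a single error e at position i, S_ℓ = v_i·e·α_i^ℓ, so α_err = S_1/S_0.
  S_0^{−1} = 3^{−1} = 4 (mod 11), so α_err = 3·4 = 12 ≡ 1 = α_3. Error position i = 3.
  Consistency check: S_2/S_1 = 3·4 = 12 ≡ 1 = α_err ✓ (single-error assumption holds).
Step 4: error magnitude e = S_0/v_3 = S_0·∏_{j≠3}(α_3 − α_j) = 3·5 = 15 ≡ 4 (mod 11).
Step 5: correct position 3: c_3 = r_3 − e = 8 − 4 ≡ 4 (mod 11). Hence c = [9, 1, 4, 6, 8].
  Check: interpolating c through the α_i gives m(x) = 10 + 5·x (degree < 2) with m(α_i) = c_i for every i, so c is indeed a codeword.


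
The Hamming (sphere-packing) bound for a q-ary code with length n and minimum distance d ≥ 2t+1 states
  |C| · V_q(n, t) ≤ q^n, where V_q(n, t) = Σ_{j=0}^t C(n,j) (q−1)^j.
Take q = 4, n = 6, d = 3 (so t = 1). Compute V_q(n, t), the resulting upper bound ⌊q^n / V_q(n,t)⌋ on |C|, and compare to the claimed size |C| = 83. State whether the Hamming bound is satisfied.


V_q(n, t) = 19, q^n = 4096, Hamming bound = 215, |C| = 83 ≤ bound (satisfied).

Step 1: Compute V_q(n, t) = Σ_{j=0}^1 C(n, j) (q−1)^j.
  j = 0: C(6,0)·(3)^0 = 1·1 = 1.
  j = 1: C(6,1)·(3)^1 = 6·3 = 18.
  V_q(n, t) = 1 + 18 = 19.
Step 2: q^n = 4^6 = 4096.
Step 3: Hamming bound ⌊q^n / V_q(n,t)⌋ = ⌊4096/19⌋ = 215.
Step 4: Compare |C| = 83 to 215: satisfied.
The claimed |C| lies below the Hamming bound.


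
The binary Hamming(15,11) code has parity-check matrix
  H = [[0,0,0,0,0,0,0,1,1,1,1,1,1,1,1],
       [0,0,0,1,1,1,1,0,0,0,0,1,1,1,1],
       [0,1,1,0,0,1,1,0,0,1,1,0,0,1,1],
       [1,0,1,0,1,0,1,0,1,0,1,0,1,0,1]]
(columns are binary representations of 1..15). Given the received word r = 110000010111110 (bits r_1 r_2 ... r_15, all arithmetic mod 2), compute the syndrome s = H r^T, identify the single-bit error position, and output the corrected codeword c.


s = (0, 1, 0, 1)^T, error position = 5, corrected codeword c = 110010010111110

Compute s = H r^T mod 2 one row at a time:
  s_1 = 1 + 0 + 1 + 1 + 1 + 1 + 1 + 0 = 6 ≡ 0 (mod 2).
  s_2 = 0 + 0 + 0 + 0 + 1 + 1 + 1 + 0 = 3 ≡ 1 (mod 2).
  s_3 = 1 + 0 + 0 + 0 + 1 + 1 + 1 + 0 = 4 ≡ 0 (mod 2).
  s_4 = 1 + 0 + 0 + 0 + 0 + 1 + 1 + 0 = 3 ≡ 1 (mod 2).
s = (0, 1, 0, 1)^T — this equals column 5 of H (binary 0101), so error is at position 5.
Correct: flip bit 5 of r = 110000010111110 to get c = 110010010111110.


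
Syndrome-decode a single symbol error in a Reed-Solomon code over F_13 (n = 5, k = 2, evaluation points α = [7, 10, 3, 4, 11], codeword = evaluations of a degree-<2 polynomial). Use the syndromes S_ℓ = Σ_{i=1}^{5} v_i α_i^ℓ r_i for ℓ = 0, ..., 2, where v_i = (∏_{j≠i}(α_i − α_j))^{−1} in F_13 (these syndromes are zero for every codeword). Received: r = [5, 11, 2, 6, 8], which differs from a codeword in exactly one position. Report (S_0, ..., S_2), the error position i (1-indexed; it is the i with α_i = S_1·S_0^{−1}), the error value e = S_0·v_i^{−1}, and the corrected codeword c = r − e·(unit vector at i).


S = (5, 11, 6), error at position 2, error magnitude e = 7, c = [5, 4, 2, 6, 8].

Step 1: column multipliers v_i = (∏_{j≠i}(α_i − α_j))^{−1} mod 13.
  i = 1 (α = 7): (7−10)(7−3)(7−4)(7−11) = (−3)·4·3·(−4) = 144 ≡ 1, so v_1 = 1^{−1} = 1 (mod 13).
  i = 2 (α = 10): (10−7)(10−3)(10−4)(10−11) = 3·7·6·(−1) = −126 ≡ 4, so v_2 = 4^{−1} = 10 (mod 13).
  i = 3 (α = 3): (3−7)(3−10)(3−4)(3−11) = (−4)·(−7)·(−1)·(−8) = 224 ≡ 3, so v_3 = 3^{−1} = 9 (mod 13).
  i = 4 (α = 4): (4−7)(4−10)(4−3)(4−11) = (−3)·(−6)·1·(−7) = −126 ≡ 4, so v_4 = 4^{−1} = 10 (mod 13).
  i = 5 (α = 11): (11−7)(11−10)(11−3)(11−4) = 4·1·8·7 = 224 ≡ 3, so v_5 = 3^{−1} = 9 (mod 13).
  v = [1, 10, 9, 10, 9].
Step 2: syndromes of r = [5, 11, 2, 6, 8] (all sums mod 13).
  S_0 = Σ v_i r_i = 1·5 + 10·11 + 9·2 + 10·6 + 9·8 = 265 ≡ 5.
  S_1 = Σ v_i α_i r_i = 1·7·5 + 10·10·11 + 9·3·2 + 10·4·6 + 9·11·8 = 2221 ≡ 11.
  α_i^2 mod 13 = [10, 9, 9, 3, 4].
  S_2 = Σ v_i α_i^2 r_i = 1·10·5 + 10·9·11 + 9·9·2 + 10·3·6 + 9·4·8 = 1670 ≡ 6.
  S = (5, 11, 6) ≠ 0, so r is not a codeword (an error is present).
Step 3: locate the error. For a single error e at position i, S_ℓ = v_i·e·α_i^ℓ, so α_err = S_1/S_0.
  S_0^{−1} = 5^{−1} = 8 (mod 13), so α_err = 11·8 = 88 ≡ 10 = α_2. Error position i = 2.
  Consistency check: S_2/S_1 = 6·6 = 36 ≡ 10 = α_err ✓ (single-error assumption holds).
Step 4: error magnitude e = S_0/v_2 = S_0·∏_{j≠2}(α_2 − α_j) = 5·4 = 20 ≡ 7 (mod 13).
Step 5: correct position 2: c_2 = r_2 − e = 11 − 7 ≡ 4 (mod 13). Hence c = [5, 4, 2, 6, 8].
  Check: interpolating c through the α_i gives m(x) = 3 + 4·x (degree < 2) with m(α_i) = c_i for every i, so c is indeed a codeword.


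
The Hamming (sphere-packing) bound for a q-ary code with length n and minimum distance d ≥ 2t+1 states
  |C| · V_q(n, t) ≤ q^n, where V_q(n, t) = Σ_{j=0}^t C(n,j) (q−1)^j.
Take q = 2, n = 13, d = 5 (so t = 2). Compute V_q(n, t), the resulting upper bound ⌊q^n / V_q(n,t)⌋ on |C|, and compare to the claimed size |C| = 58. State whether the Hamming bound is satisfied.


V_q(n, t) = 92, q^n = 8192, Hamming bound = 89, |C| = 58 ≤ bound (satisfied).

Step 1: Compute V_q(n, t) = Σ_{j=0}^2 C(n, j) (q−1)^j.
  j = 0: C(13,0)·(1)^0 = 1·1 = 1.
  j = 1: C(13,1)·(1)^1 = 13·1 = 13.
  j = 2: C(13,2)·(1)^2 = 78·1 = 78.
  V_q(n, t) = 1 + 13 + 78 = 92.
Step 2: q^n = 2^13 = 8192.
Step 3: Hamming bound ⌊q^n / V_q(n,t)⌋ = ⌊8192/92⌋ = 89.
Step 4: Compare |C| = 58 to 89: satisfied.
The claimed |C| lies below the Hamming bound.


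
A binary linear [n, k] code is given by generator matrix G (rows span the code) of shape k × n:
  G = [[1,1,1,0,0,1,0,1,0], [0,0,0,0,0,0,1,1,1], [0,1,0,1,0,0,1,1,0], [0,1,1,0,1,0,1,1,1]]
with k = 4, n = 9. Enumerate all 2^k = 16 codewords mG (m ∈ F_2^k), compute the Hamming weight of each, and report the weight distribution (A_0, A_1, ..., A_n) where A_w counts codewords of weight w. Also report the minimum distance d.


Weight distribution: A_0 = 1, A_3 = 3, A_4 = 3, A_5 = 4, A_6 = 4, A_7 = 1. Minimum distance d = 3.

Enumerate all 2^4 = 16 messages m ∈ F_2^4.
For each, compute codeword c = mG in F_2^9, then tally its weight.
  m = 0000 → c = 000000000, weight = 0.
  m = 1000 → c = 111001010, weight = 5.
  m = 0100 → c = 000000111, weight = 3.
  m = 1100 → c = 111001101, weight = 6.
  m = 0010 → c = 010100110, weight = 4.
  m = 1010 → c = 101101100, weight = 5.
  m = 0110 → c = 010100001, weight = 3.
  m = 1110 → c = 101101011, weight = 6.
  m = 0001 → c = 011010111, weight = 6.
  m = 1001 → c = 100011101, weight = 5.
  m = 0101 → c = 011010000, weight = 3.
  m = 1101 → c = 100011010, weight = 4.
  m = 0011 → c = 001110001, weight = 4.
  m = 1011 → c = 110111011, weight = 7.
  m = 0111 → c = 001110110, weight = 5.
  m = 1111 → c = 110111100, weight = 6.
Tally weights:
  weight 0: 1 codewords.
  weight 3: 3 codewords.
  weight 4: 3 codewords.
  weight 5: 4 codewords.
  weight 6: 4 codewords.
  weight 7: 1 codewords.
Minimum distance d = smallest w > 0 with A_w > 0 = 3.
Sanity: Σ A_w = 16 = 2^4 = 16 ✓.


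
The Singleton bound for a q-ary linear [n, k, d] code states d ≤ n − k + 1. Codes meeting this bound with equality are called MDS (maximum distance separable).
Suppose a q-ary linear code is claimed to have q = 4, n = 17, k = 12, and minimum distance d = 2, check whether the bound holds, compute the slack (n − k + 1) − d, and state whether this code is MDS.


Singleton RHS = n − k + 1 = 6, slack = 4, bound satisfied, not MDS.

Singleton bound: d ≤ n − k + 1.
Here n = 17, k = 12, so n − k + 1 = 6.
Given d = 2, check d ≤ 6: YES.
Slack = (n − k + 1) − d = 4.
The code is NOT MDS (slack = 4 > 0).
Description: the claimed parameters are [17, 12, 2]_4; such a code would be non-MDS.


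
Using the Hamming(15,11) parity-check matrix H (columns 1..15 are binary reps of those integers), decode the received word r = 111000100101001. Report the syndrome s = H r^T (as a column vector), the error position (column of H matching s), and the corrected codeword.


s = (1, 1, 1, 0)^T, error position = 14, corrected codeword c = 111000100101011

Compute s = H r^T mod 2 one row at a time:
  s_1 = 0 + 0 + 1 + 0 + 1 + 0 + 0 + 1 = 3 ≡ 1 (mod 2).
  s_2 = 0 + 0 + 0 + 1 + 1 + 0 + 0 + 1 = 3 ≡ 1 (mod 2).
  s_3 = 1 + 1 + 0 + 1 + 1 + 0 + 0 + 1 = 5 ≡ 1 (mod 2).
  s_4 = 1 + 1 + 0 + 1 + 0 + 0 + 0 + 1 = 4 ≡ 0 (mod 2).
s = (1, 1, 1, 0)^T — this equals column 14 of H (binary 1110), so error is at position 14.
Correct: flip bit 14 of r = 111000100101001 to get c = 111000100101011.


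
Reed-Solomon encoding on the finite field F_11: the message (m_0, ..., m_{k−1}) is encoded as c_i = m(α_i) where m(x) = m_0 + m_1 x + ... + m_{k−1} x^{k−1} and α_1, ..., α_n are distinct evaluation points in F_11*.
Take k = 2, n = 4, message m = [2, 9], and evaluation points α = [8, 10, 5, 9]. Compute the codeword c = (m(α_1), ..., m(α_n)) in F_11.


c = [8, 4, 3, 6]

Message polynomial: m(x) = 2 + 9·x (mod 11).
For each evaluation point α_i, compute m(α_i) mod 11:
  α_1 = 8: Horner steps 9 → 8, so m(8) = 8.
  α_2 = 10: Horner steps 9 → 4, so m(10) = 4.
  α_3 = 5: Horner steps 9 → 3, so m(5) = 3.
  α_4 = 9: Horner steps 9 → 6, so m(9) = 6.
Codeword c = [8, 4, 3, 6] ∈ F_11^4.


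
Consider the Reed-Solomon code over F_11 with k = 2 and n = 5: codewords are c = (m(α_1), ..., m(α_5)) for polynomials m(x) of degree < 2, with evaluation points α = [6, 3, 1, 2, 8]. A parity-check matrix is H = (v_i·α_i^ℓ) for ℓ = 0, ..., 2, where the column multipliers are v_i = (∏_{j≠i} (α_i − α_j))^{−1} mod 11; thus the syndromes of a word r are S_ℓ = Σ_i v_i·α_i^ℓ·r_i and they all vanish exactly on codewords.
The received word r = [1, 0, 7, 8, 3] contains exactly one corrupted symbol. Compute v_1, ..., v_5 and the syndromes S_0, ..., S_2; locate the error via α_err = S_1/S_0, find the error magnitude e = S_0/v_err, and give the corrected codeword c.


S = (3, 9, 5), error at position 2, error magnitude e = 2, c = [1, 9, 7, 8, 3].

Step 1: column multipliers v_i = (∏_{j≠i}(α_i − α_j))^{−1} mod 11.
  i = 1 (α = 6): (6−3)(6−1)(6−2)(6−8) = 3·5·4·(−2) = −120 ≡ 1, so v_1 = 1^{−1} = 1 (mod 11).
  i = 2 (α = 3): (3−6)(3−1)(3−2)(3−8) = (−3)·2·1·(−5) = 30 ≡ 8, so v_2 = 8^{−1} = 7 (mod 11).
  i = 3 (α = 1): (1−6)(1−3)(1−2)(1−8) = (−5)·(−2)·(−1)·(−7) = 70 ≡ 4, so v_3 = 4^{−1} = 3 (mod 11).
  i = 4 (α = 2): (2−6)(2−3)(2−1)(2−8) = (−4)·(−1)·1·(−6) = −24 ≡ 9, so v_4 = 9^{−1} = 5 (mod 11).
  i = 5 (α = 8): (8−6)(8−3)(8−1)(8−2) = 2·5·7·6 = 420 ≡ 2, so v_5 = 2^{−1} = 6 (mod 11).
  v = [1, 7, 3, 5, 6].
Step 2: syndromes of r = [1, 0, 7, 8, 3] (all sums mod 11).
  S_0 = Σ v_i r_i = 1·1 + 7·0 + 3·7 + 5·8 + 6·3 = 80 ≡ 3.
  S_1 = Σ v_i α_i r_i = 1·6·1 + 7·3·0 + 3·1·7 + 5·2·8 + 6·8·3 = 251 ≡ 9.
  α_i^2 mod 11 = [3, 9, 1, 4, 9].
  S_2 = Σ v_i α_i^2 r_i = 1·3·1 + 7·9·0 + 3·1·7 + 5·4·8 + 6·9·3 = 346 ≡ 5.
  S = (3, 9, 5) ≠ 0, so r is not a codeword (an error is present).
Step 3: locate the error. For a single error e at position i, S_ℓ = v_i·e·α_i^ℓ, so α_err = S_1/S_0.
  S_0^{−1} = 3^{−1} = 4 (mod 11), so α_err = 9·4 = 36 ≡ 3 = α_2. Error position i = 2.
  Consistency check: S_2/S_1 = 5·5 = 25 ≡ 3 = α_err ✓ (single-error assumption holds).
Step 4: error magnitude e = S_0/v_2 = S_0·∏_{j≠2}(α_2 − α_j) = 3·8 = 24 ≡ 2 (mod 11).
Step 5: correct position 2: c_2 = r_2 − e = 0 − 2 ≡ 9 (mod 11). Hence c = [1, 9, 7, 8, 3].
  Check: interpolating c through the α_i gives m(x) = 6 + 1·x (degree < 2) with m(α_i) = c_i for every i, so c is indeed a codeword.


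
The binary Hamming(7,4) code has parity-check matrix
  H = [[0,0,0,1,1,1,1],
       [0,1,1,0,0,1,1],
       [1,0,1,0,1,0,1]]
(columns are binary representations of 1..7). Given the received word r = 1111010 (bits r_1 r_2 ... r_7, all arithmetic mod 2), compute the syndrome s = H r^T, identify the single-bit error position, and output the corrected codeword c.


s = (0, 1, 0)^T, error position = 2, corrected codeword c = 1011010

Compute s = H r^T mod 2 one row at a time:
  s_1 = 1 + 0 + 1 + 0 = 2 ≡ 0 (mod 2).
  s_2 = 1 + 1 + 1 + 0 = 3 ≡ 1 (mod 2).
  s_3 = 1 + 1 + 0 + 0 = 2 ≡ 0 (mod 2).
s = (0, 1, 0)^T — this equals column 2 of H (binary 010), so error is at position 2.
Correct: flip bit 2 of r = 1111010 to get c = 1011010.


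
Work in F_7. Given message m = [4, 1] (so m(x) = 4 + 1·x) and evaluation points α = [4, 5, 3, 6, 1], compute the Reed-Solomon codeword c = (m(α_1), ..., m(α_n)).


c = [1, 2, 0, 3, 5]

Message polynomial: m(x) = 4 + 1·x (mod 7).
For each evaluation point α_i, compute m(α_i) mod 7:
  α_1 = 4: Horner steps 1 → 1, so m(4) = 1.
  α_2 = 5: Horner steps 1 → 2, so m(5) = 2.
  α_3 = 3: Horner steps 1 → 0, so m(3) = 0.
  α_4 = 6: Horner steps 1 → 3, so m(6) = 3.
  α_5 = 1: Horner steps 1 → 5, so m(1) = 5.
Codeword c = [1, 2, 0, 3, 5] ∈ F_7^5.


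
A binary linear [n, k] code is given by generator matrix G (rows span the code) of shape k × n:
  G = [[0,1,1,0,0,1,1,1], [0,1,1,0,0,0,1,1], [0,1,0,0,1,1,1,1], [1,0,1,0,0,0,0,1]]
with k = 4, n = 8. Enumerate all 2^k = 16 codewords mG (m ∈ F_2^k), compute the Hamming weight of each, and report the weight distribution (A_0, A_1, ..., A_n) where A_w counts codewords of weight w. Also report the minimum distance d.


Weight distribution: A_0 = 1, A_1 = 1, A_2 = 1, A_3 = 4, A_4 = 5, A_5 = 3, A_6 = 1. Minimum distance d = 1.

Enumerate all 2^4 = 16 messages m ∈ F_2^4.
For each, compute codeword c = mG in F_2^8, then tally its weight.
  m = 0000 → c = 00000000, weight = 0.
  m = 1000 → c = 01100111, weight = 5.
  m = 0100 → c = 01100011, weight = 4.
  m = 1100 → c = 00000100, weight = 1.
  m = 0010 → c = 01001111, weight = 5.
  m = 1010 → c = 00101000, weight = 2.
  m = 0110 → c = 00101100, weight = 3.
  m = 1110 → c = 01001011, weight = 4.
  m = 0001 → c = 10100001, weight = 3.
  m = 1001 → c = 11000110, weight = 4.
  m = 0101 → c = 11000010, weight = 3.
  m = 1101 → c = 10100101, weight = 4.
  m = 0011 → c = 11101110, weight = 6.
  m = 1011 → c = 10001001, weight = 3.
  m = 0111 → c = 10001101, weight = 4.
  m = 1111 → c = 11101010, weight = 5.
Tally weights:
  weight 0: 1 codewords.
  weight 1: 1 codewords.
  weight 2: 1 codewords.
  weight 3: 4 codewords.
  weight 4: 5 codewords.
  weight 5: 3 codewords.
  weight 6: 1 codewords.
Minimum distance d = smallest w > 0 with A_w > 0 = 1.
Sanity: Σ A_w = 16 = 2^4 = 16 ✓.


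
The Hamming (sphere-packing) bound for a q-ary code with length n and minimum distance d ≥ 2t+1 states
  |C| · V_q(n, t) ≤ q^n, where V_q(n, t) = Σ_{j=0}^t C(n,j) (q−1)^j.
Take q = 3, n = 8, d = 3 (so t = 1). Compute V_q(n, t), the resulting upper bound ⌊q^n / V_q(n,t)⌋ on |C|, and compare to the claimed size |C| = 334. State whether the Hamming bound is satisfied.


V_q(n, t) = 17, q^n = 6561, Hamming bound = 385, |C| = 334 ≤ bound (satisfied).

Step 1: Compute V_q(n, t) = Σ_{j=0}^1 C(n, j) (q−1)^j.
  j = 0: C(8,0)·(2)^0 = 1·1 = 1.
  j = 1: C(8,1)·(2)^1 = 8·2 = 16.
  V_q(n, t) = 1 + 16 = 17.
Step 2: q^n = 3^8 = 6561.
Step 3: Hamming bound ⌊q^n / V_q(n,t)⌋ = ⌊6561/17⌋ = 385.
Step 4: Compare |C| = 334 to 385: satisfied.
The claimed |C| lies below the Hamming bound.


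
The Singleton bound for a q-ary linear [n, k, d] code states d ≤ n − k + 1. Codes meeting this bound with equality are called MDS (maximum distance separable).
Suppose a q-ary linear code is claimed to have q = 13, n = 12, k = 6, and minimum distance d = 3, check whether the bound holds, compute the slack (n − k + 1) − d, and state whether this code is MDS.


Singleton RHS = n − k + 1 = 7, slack = 4, bound satisfied, not MDS.

Singleton bound: d ≤ n − k + 1.
Here n = 12, k = 6, so n − k + 1 = 7.
Given d = 3, check d ≤ 7: YES.
Slack = (n − k + 1) − d = 4.
The code is NOT MDS (slack = 4 > 0).
Description: the claimed parameters are [12, 6, 3]_13; such a code would be non-MDS.


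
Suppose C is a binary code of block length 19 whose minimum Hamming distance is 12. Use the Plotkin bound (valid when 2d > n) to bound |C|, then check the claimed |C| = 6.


Plotkin bound M ≤ 4; given |C| = 6 > bound (violated).

Check applicability: 2d = 24, n = 19.
2d − n = 5 > 0, so Plotkin applies.
Compute d/(2d−n) = 12/5 ≈ 2.4000.
⌊d/(2d−n)⌋ = 2.
Plotkin bound: M ≤ 2·2 = 4.
Given |C| = 6, check: VIOLATED.
This |C| is above the Plotkin bound, so no binary code with n = 19, d = 12 and 6 codewords exists.


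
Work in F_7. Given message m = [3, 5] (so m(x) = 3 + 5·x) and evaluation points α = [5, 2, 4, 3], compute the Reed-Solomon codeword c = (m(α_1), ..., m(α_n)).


c = [0, 6, 2, 4]

Message polynomial: m(x) = 3 + 5·x (mod 7).
For each evaluation point α_i, compute m(α_i) mod 7:
  α_1 = 5: Horner steps 5 → 0, so m(5) = 0.
  α_2 = 2: Horner steps 5 → 6, so m(2) = 6.
  α_3 = 4: Horner steps 5 → 2, so m(4) = 2.
  α_4 = 3: Horner steps 5 → 4, so m(3) = 4.
Codeword c = [0, 6, 2, 4] ∈ F_7^4.


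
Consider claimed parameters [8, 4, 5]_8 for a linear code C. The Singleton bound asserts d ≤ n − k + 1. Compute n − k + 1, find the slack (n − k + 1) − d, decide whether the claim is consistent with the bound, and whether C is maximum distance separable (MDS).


Singleton RHS = n − k + 1 = 5, slack = 0, bound satisfied, MDS.

Singleton bound: d ≤ n − k + 1.
Here n = 8, k = 4, so n − k + 1 = 5.
Given d = 5, check d ≤ 5: YES.
Slack = (n − k + 1) − d = 0.
The code is MDS (slack = 0).
Description: the claimed parameters are [8, 4, 5]_8; such a code would be MDS (meets Singleton bound).


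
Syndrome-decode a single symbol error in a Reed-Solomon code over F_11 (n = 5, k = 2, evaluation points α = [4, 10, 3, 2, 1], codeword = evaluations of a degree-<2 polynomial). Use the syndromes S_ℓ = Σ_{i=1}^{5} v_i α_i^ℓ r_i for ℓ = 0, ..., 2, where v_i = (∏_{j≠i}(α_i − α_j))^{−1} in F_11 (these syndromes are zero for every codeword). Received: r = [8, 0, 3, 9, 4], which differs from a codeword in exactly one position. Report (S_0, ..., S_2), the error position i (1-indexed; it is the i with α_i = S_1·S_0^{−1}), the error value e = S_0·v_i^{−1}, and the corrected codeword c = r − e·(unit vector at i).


S = (5, 6, 5), error at position 2, error magnitude e = 6, c = [8, 5, 3, 9, 4].

Step 1: column multipliers v_i = (∏_{j≠i}(α_i − α_j))^{−1} mod 11.
  i = 1 (α = 4): (4−10)(4−3)(4−2)(4−1) = (−6)·1·2·3 = −36 ≡ 8, so v_1 = 8^{−1} = 7 (mod 11).
  i = 2 (α = 10): (10−4)(10−3)(10−2)(10−1) = 6·7·8·9 = 3024 ≡ 10, so v_2 = 10^{−1} = 10 (mod 11).
  i = 3 (α = 3): (3−4)(3−10)(3−2)(3−1) = (−1)·(−7)·1·2 = 14 ≡ 3, so v_3 = 3^{−1} = 4 (mod 11).
  i = 4 (α = 2): (2−4)(2−10)(2−3)(2−1) = (−2)·(−8)·(−1)·1 = −16 ≡ 6, so v_4 = 6^{−1} = 2 (mod 11).
  i = 5 (α = 1): (1−4)(1−10)(1−3)(1−2) = (−3)·(−9)·(−2)·(−1) = 54 ≡ 10, so v_5 = 10^{−1} = 10 (mod 11).
  v = [7, 10, 4, 2, 10].
Step 2: syndromes of r = [8, 0, 3, 9, 4] (all sums mod 11).
  S_0 = Σ v_i r_i = 7·8 + 10·0 + 4·3 + 2·9 + 10·4 = 126 ≡ 5.
  S_1 = Σ v_i α_i r_i = 7·4·8 + 10·10·0 + 4·3·3 + 2·2·9 + 10·1·4 = 336 ≡ 6.
  α_i^2 mod 11 = [5, 1, 9, 4, 1].
  S_2 = Σ v_i α_i^2 r_i = 7·5·8 + 10·1·0 + 4·9·3 + 2·4·9 + 10·1·4 = 500 ≡ 5.
  S = (5, 6, 5) ≠ 0, so r is not a codeword (an error is present).
Step 3: locate the error. For a single error e at position i, S_ℓ = v_i·e·α_i^ℓ, so α_err = S_1/S_0.
  S_0^{−1} = 5^{−1} = 9 (mod 11), so α_err = 6·9 = 54 ≡ 10 = α_2. Error position i = 2.
  Consistency check: S_2/S_1 = 5·2 = 10 ≡ 10 = α_err ✓ (single-error assumption holds).
Step 4: error magnitude e = S_0/v_2 = S_0·∏_{j≠2}(α_2 − α_j) = 5·10 = 50 ≡ 6 (mod 11).
Step 5: correct position 2: c_2 = r_2 − e = 0 − 6 ≡ 5 (mod 11). Hence c = [8, 5, 3, 9, 4].
  Check: interpolating c through the α_i gives m(x) = 10 + 5·x (degree < 2) with m(α_i) = c_i for every i, so c is indeed a codeword.


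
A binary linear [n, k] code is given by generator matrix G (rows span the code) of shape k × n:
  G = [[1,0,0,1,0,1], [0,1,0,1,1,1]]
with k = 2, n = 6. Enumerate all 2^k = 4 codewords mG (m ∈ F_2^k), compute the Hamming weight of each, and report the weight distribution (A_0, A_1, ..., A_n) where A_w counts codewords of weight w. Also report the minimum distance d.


Weight distribution: A_0 = 1, A_3 = 2, A_4 = 1. Minimum distance d = 3.

Enumerate all 2^2 = 4 messages m ∈ F_2^2.
For each, compute codeword c = mG in F_2^6, then tally its weight.
  m = 00 → c = 000000, weight = 0.
  m = 10 → c = 100101, weight = 3.
  m = 01 → c = 010111, weight = 4.
  m = 11 → c = 110010, weight = 3.
Tally weights:
  weight 0: 1 codewords.
  weight 3: 2 codewords.
  weight 4: 1 codewords.
Minimum distance d = smallest w > 0 with A_w > 0 = 3.
Sanity: Σ A_w = 4 = 2^2 = 4 ✓.


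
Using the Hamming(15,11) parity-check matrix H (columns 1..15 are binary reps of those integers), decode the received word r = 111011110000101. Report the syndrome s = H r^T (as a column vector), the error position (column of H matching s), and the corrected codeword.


s = (1, 1, 1, 0)^T, error position = 14, corrected codeword c = 111011110000111

Compute s = H r^T mod 2 one row at a time:
  s_1 = 1 + 0 + 0 + 0 + 0 + 1 + 0 + 1 = 3 ≡ 1 (mod 2).
  s_2 = 0 + 1 + 1 + 1 + 0 + 1 + 0 + 1 = 5 ≡ 1 (mod 2).
  s_3 = 1 + 1 + 1 + 1 + 0 + 0 + 0 + 1 = 5 ≡ 1 (mod 2).
  s_4 = 1 + 1 + 1 + 1 + 0 + 0 + 1 + 1 = 6 ≡ 0 (mod 2).
s = (1, 1, 1, 0)^T — this equals column 14 of H (binary 1110), so error is at position 14.
Correct: flip bit 14 of r = 111011110000101 to get c = 111011110000111.


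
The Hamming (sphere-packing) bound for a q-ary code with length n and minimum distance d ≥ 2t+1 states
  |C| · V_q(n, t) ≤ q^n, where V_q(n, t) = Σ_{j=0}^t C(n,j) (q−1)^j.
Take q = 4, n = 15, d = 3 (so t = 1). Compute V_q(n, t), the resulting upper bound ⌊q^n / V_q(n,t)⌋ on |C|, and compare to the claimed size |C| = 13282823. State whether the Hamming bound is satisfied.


V_q(n, t) = 46, q^n = 1073741824, Hamming bound = 23342213, |C| = 13282823 ≤ bound (satisfied).

Step 1: Compute V_q(n, t) = Σ_{j=0}^1 C(n, j) (q−1)^j.
  j = 0: C(15,0)·(3)^0 = 1·1 = 1.
  j = 1: C(15,1)·(3)^1 = 15·3 = 45.
  V_q(n, t) = 1 + 45 = 46.
Step 2: q^n = 4^15 = 1073741824.
Step 3: Hamming bound ⌊q^n / V_q(n,t)⌋ = ⌊1073741824/46⌋ = 23342213.
Step 4: Compare |C| = 13282823 to 23342213: satisfied.
The claimed |C| lies below the Hamming bound.


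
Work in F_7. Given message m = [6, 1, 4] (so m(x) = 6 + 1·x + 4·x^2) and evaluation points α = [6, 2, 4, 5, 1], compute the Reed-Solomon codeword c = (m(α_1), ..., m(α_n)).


c = [2, 3, 4, 6, 4]

Message polynomial: m(x) = 6 + 1·x + 4·x^2 (mod 7).
For each evaluation point α_i, compute m(α_i) mod 7:
  α_1 = 6: Horner steps 4 → 4 → 2, so m(6) = 2.
  α_2 = 2: Horner steps 4 → 2 → 3, so m(2) = 3.
  α_3 = 4: Horner steps 4 → 3 → 4, so m(4) = 4.
  α_4 = 5: Horner steps 4 → 0 → 6, so m(5) = 6.
  α_5 = 1: Horner steps 4 → 5 → 4, so m(1) = 4.
Codeword c = [2, 3, 4, 6, 4] ∈ F_7^5.


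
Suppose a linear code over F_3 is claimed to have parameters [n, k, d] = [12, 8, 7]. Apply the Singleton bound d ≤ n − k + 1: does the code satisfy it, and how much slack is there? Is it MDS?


Singleton RHS = n − k + 1 = 5, slack = -2, bound violated (no such code; not MDS).

Singleton bound: d ≤ n − k + 1.
Here n = 12, k = 8, so n − k + 1 = 5.
Given d = 7, check d ≤ 5: NO.
Slack = (n − k + 1) − d = -2.
The slack is negative: d = 7 exceeds n − k + 1 = 5 by 2, so the Singleton bound is violated and no linear [12, 8, 7]_3 code can exist. In particular it is not MDS (MDS requires d = n − k + 1 exactly).
Description: the claimed parameters are [12, 8, 7]_3; such a code would be impossible (violates the Singleton bound).


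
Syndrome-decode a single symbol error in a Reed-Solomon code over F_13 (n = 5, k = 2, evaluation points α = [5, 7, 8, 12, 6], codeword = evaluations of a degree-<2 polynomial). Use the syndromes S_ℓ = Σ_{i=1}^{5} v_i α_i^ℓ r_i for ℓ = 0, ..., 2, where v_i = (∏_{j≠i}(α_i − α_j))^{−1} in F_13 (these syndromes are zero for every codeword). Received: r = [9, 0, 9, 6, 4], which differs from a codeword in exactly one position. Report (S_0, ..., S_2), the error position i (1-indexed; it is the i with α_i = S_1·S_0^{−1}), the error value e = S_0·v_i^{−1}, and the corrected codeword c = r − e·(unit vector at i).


S = (9, 6, 4), error at position 1, error magnitude e = 1, c = [8, 0, 9, 6, 4].

Step 1: column multipliers v_i = (∏_{j≠i}(α_i − α_j))^{−1} mod 13.
  i = 1 (α = 5): (5−7)(5−8)(5−12)(5−6) = (−2)·(−3)·(−7)·(−1) = 42 ≡ 3, so v_1 = 3^{−1} = 9 (mod 13).
  i = 2 (α = 7): (7−5)(7−8)(7−12)(7−6) = 2·(−1)·(−5)·1 = 10 ≡ 10, so v_2 = 10^{−1} = 4 (mod 13).
  i = 3 (α = 8): (8−5)(8−7)(8−12)(8−6) = 3·1·(−4)·2 = −24 ≡ 2, so v_3 = 2^{−1} = 7 (mod 13).
  i = 4 (α = 12): (12−5)(12−7)(12−8)(12−6) = 7·5·4·6 = 840 ≡ 8, so v_4 = 8^{−1} = 5 (mod 13).
  i = 5 (α = 6): (6−5)(6−7)(6−8)(6−12) = 1·(−1)·(−2)·(−6) = −12 ≡ 1, so v_5 = 1^{−1} = 1 (mod 13).
  v = [9, 4, 7, 5, 1].
Step 2: syndromes of r = [9, 0, 9, 6, 4] (all sums mod 13).
  S_0 = Σ v_i r_i = 9·9 + 4·0 + 7·9 + 5·6 + 1·4 = 178 ≡ 9.
  S_1 = Σ v_i α_i r_i = 9·5·9 + 4·7·0 + 7·8·9 + 5·12·6 + 1·6·4 = 1293 ≡ 6.
  α_i^2 mod 13 = [12, 10, 12, 1, 10].
  S_2 = Σ v_i α_i^2 r_i = 9·12·9 + 4·10·0 + 7·12·9 + 5·1·6 + 1·10·4 = 1798 ≡ 4.
  S = (9, 6, 4) ≠ 0, so r is not a codeword (an error is present).
Step 3: locate the error. For a single error e at position i, S_ℓ = v_i·e·α_i^ℓ, so α_err = S_1/S_0.
  S_0^{−1} = 9^{−1} = 3 (mod 13), so α_err = 6·3 = 18 ≡ 5 = α_1. Error position i = 1.
  Consistency check: S_2/S_1 = 4·11 = 44 ≡ 5 = α_err ✓ (single-error assumption holds).
Step 4: error magnitude e = S_0/v_1 = S_0·∏_{j≠1}(α_1 − α_j) = 9·3 = 27 ≡ 1 (mod 13).
Step 5: correct position 1: c_1 = r_1 − e = 9 − 1 ≡ 8 (mod 13). Hence c = [8, 0, 9, 6, 4].
  Check: interpolating c through the α_i gives m(x) = 2 + 9·x (degree < 2) with m(α_i) = c_i for every i, so c is indeed a codeword.


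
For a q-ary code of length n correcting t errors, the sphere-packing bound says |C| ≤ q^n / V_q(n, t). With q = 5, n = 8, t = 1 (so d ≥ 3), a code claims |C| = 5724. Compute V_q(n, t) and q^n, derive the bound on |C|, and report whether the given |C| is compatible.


V_q(n, t) = 33, q^n = 390625, Hamming bound = 11837, |C| = 5724 ≤ bound (satisfied).

Step 1: Compute V_q(n, t) = Σ_{j=0}^1 C(n, j) (q−1)^j.
  j = 0: C(8,0)·(4)^0 = 1·1 = 1.
  j = 1: C(8,1)·(4)^1 = 8·4 = 32.
  V_q(n, t) = 1 + 32 = 33.
Step 2: q^n = 5^8 = 390625.
Step 3: Hamming bound ⌊q^n / V_q(n,t)⌋ = ⌊390625/33⌋ = 11837.
Step 4: Compare |C| = 5724 to 11837: satisfied.
The claimed |C| lies below the Hamming bound.
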